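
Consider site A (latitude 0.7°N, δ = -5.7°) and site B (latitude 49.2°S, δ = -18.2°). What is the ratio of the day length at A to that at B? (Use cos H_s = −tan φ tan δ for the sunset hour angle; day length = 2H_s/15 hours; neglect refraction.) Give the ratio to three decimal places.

A: H_s = arccos(−tan 0.7° · tan -5.7°) = 89.93°, so 2H_s/15 = 11.9907 h.
B: H_s = arccos(−tan -49.2° · tan -18.2°) = 112.39°, so 2H_s/15 = 14.9853 h.
Ratio A/B = 11.9907 / 14.9853 = 0.8002.

0.800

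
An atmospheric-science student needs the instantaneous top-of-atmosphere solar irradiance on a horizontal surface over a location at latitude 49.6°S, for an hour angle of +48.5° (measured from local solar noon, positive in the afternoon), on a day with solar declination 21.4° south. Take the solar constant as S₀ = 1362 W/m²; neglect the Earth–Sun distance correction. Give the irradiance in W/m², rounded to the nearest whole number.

923 W/m²

cos θ_z = sin φ sin δ + cos φ cos δ cos H = (-0.7615)(-0.3649) + (0.6481)(0.9311)(0.6626) = 0.6777.
Top-of-atmosphere irradiance = S₀ cos θ_z = 1362 × 0.6777 = 923.03 W/m².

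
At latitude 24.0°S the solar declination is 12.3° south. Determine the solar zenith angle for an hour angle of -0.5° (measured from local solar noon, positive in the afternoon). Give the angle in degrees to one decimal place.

With φ = -24.0°, δ = -12.3°, H = -0.50°: sin φ sin δ = 0.0866, cos φ cos δ cos H = 0.8925, so cos θ_z = 0.9791.
θ_z = arccos(0.9791) = 11.73°.

11.7°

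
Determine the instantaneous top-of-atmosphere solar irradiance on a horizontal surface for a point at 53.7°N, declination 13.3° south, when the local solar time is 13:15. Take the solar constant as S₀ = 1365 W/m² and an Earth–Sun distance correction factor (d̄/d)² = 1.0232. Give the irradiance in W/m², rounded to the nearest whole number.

Hour angle H = 15° × (13.25 − 12) = 18.75°.
With φ = 53.7°, δ = -13.3°, H = 18.75°: sin φ sin δ = -0.1854, cos φ cos δ cos H = 0.5456, so cos θ_z = 0.3602.
Top-of-atmosphere irradiance = S₀ (d̄/d)² cos θ_z = 1365 × 1.0232 × 0.3602 = 503.08 W/m².

503 W/m²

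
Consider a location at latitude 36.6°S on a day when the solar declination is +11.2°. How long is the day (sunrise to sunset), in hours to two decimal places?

10.87 hours

−tan φ tan δ = −(-0.7427)(0.1980) = 0.1471; H_s = arccos(0.1471) = 81.54°.
Day length = 2 H_s / 15° h⁻¹ = 163.08° / 15 = 10.872 h.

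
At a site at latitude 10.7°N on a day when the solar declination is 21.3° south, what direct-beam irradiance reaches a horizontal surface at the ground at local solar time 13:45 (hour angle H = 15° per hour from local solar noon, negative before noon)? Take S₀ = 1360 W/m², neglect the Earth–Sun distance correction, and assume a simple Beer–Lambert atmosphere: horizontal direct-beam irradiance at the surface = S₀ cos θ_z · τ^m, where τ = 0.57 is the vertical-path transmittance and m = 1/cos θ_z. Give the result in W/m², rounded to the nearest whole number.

Hour angle H = 15° × (13.75 − 12) = 26.25°.
cos θ_z = sin(10.7°) sin(-21.3°) + cos(10.7°) cos(-21.3°) cos(26.25°) = -0.0674 + 0.8211 = 0.7537.
Air mass m = 1/cos θ_z = 1/0.7537 = 1.327; τ^m = 0.57^1.327 = 0.4743.
Surface direct beam = 1360 × 0.7537 × 0.4743 = 486.17 W/m².

486 W/m²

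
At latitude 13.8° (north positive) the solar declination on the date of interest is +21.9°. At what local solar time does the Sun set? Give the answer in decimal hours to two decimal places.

18.38 h

The sunset hour angle satisfies cos H_s = −tan φ tan δ = -0.0987, giving H_s = 95.66°.
Sunset is at 12 + H_s/15 = 12 + 6.377 = 18.377 h local solar time.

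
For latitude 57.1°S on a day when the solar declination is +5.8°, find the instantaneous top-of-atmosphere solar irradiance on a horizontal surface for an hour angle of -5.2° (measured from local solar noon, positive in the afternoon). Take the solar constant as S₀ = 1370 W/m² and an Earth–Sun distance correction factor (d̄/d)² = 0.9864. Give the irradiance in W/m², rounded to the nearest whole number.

cos θ_z = sin φ sin δ + cos φ cos δ cos H = (-0.8396)(0.1011) + (0.5432)(0.9949)(0.9959) = 0.4533.
Top-of-atmosphere irradiance = S₀ (d̄/d)² cos θ_z = 1370 × 0.9864 × 0.4533 = 612.58 W/m².

613 W/m²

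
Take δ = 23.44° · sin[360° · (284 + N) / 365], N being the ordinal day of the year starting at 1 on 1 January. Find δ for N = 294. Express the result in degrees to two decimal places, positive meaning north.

-11.75°

360 × (284 + 294) / 365 = 570.082°; sin(570.082°) = -0.5012.
δ = 23.44 × -0.5012 = -11.748° ≈ -11.75°.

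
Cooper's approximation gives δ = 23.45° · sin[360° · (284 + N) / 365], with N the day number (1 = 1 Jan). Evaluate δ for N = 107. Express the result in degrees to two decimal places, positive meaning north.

+10.15°

360 × (284 + 107) / 365 = 385.644°; sin(385.644°) = 0.4328.
δ = 23.45 × 0.4328 = 10.149° ≈ +10.15°.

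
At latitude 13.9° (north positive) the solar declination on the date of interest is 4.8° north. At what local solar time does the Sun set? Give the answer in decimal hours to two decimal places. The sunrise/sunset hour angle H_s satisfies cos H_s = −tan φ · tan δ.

18.08 h

cos H_s = −tan(13.9°) · tan(4.8°) = -0.0208, so H_s = arccos(-0.0208) = 91.19°.
Sunset is at 12 + H_s/15 = 12 + 6.079 = 18.079 h local solar time.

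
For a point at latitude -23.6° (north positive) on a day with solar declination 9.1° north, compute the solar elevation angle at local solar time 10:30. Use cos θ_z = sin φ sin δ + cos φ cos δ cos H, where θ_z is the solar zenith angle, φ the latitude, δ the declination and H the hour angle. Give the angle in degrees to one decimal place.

Hour angle H = 15° × (10.5 − 12) = -22.50°.
cos θ_z = sin φ sin δ + cos φ cos δ cos H = (-0.4003)(0.1582) + (0.9164)(0.9874)(0.9239) = 0.7727.
θ_z = arccos(0.7727) = 39.40°, so the elevation is 90° − 39.40° = 50.60°.

50.6°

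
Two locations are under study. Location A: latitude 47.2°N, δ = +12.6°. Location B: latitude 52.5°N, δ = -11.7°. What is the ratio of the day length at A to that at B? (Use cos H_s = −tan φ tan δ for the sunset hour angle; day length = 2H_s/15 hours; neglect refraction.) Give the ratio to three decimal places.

A: H_s = arccos(−tan 47.2° · tan 12.6°) = 103.97°, so 2H_s/15 = 13.8627 h.
B: H_s = arccos(−tan 52.5° · tan -11.7°) = 74.34°, so 2H_s/15 = 9.9120 h.
Ratio A/B = 13.8627 / 9.9120 = 1.3986.

1.399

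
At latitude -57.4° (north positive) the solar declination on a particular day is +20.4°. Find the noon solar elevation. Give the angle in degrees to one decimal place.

At local solar noon the hour angle is zero, so the elevation is 90° − |φ − δ| = 90° − |-57.4° − (20.4°)| = 90° − 77.8° = 12.2°.

12.2°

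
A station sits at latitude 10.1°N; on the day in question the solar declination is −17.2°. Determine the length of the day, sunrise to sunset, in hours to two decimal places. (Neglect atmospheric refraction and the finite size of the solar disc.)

11.58 hours

cos H_s = −tan(10.1°) · tan(-17.2°) = 0.0551, so H_s = arccos(0.0551) = 86.84°.
Day length = 2 H_s / 15° h⁻¹ = 173.68° / 15 = 11.579 h.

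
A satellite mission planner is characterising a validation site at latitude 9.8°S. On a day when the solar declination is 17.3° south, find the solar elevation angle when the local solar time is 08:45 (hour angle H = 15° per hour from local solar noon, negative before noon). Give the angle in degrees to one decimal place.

42.1°

Hour angle H = 15° × (8.75 − 12) = -48.75°.
cos θ_z = sin(-9.8°) sin(-17.3°) + cos(-9.8°) cos(-17.3°) cos(-48.75°) = 0.0506 + 0.6203 = 0.6709.
θ_z = arccos(0.6709) = 47.86°, so the elevation is 90° − 47.86° = 42.14°.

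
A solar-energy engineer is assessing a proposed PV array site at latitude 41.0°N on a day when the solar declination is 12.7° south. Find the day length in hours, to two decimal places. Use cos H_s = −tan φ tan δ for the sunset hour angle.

10.49 hours

−tan φ tan δ = −(0.8693)(-0.2254) = 0.1959; H_s = arccos(0.1959) = 78.70°.
Day length = 2 H_s / 15° h⁻¹ = 157.40° / 15 = 10.493 h.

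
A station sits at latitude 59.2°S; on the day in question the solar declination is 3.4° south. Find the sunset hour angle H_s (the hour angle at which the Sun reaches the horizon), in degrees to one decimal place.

95.7°

cos H_s = −tan(-59.2°) · tan(-3.4°) = -0.0997, so H_s = arccos(-0.0997) = 95.72°.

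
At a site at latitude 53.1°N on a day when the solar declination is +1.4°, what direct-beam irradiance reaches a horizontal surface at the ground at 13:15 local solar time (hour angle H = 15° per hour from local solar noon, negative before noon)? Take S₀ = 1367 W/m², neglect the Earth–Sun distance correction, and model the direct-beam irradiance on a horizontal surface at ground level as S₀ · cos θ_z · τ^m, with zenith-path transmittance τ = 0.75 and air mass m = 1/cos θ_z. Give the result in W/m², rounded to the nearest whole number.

Hour angle H = 15° × (13.25 − 12) = 18.75°.
With φ = 53.1°, δ = 1.4°, H = 18.75°: sin φ sin δ = 0.0195, cos φ cos δ cos H = 0.5684, so cos θ_z = 0.5879.
Air mass m = 1/cos θ_z = 1/0.5879 = 1.701; τ^m = 0.75^1.701 = 0.6130.
Surface direct beam = 1367 × 0.5879 × 0.6130 = 492.64 W/m².

493 W/m²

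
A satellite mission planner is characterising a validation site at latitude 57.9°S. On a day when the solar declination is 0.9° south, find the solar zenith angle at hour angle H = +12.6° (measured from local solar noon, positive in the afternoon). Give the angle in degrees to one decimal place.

cos θ_z = sin(-57.9°) sin(-0.9°) + cos(-57.9°) cos(-0.9°) cos(12.60°) = 0.0133 + 0.5185 = 0.5318.
θ_z = arccos(0.5318) = 57.87°.

57.9°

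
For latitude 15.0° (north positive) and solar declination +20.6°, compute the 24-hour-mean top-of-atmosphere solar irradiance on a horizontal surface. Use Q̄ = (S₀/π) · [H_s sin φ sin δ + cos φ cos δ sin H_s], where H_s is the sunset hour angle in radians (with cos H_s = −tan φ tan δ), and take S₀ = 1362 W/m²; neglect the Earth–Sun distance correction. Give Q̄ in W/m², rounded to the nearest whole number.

cos H_s = −tan(15.0°) · tan(20.6°) = -0.1007, so H_s = arccos(-0.1007) = 95.78°. In radians, H_s = 1.6717.
H_s sin φ sin δ = 1.6717 × 0.2588 × 0.3518 = 0.1522.
cos φ cos δ sin H_s = 0.9659 × 0.9361 × 0.9949 = 0.8996.
Q̄ = (1362/π) × (0.1522 + 0.8996) = 433.54 × 1.0518 = 456.00 W/m².

456 W/m²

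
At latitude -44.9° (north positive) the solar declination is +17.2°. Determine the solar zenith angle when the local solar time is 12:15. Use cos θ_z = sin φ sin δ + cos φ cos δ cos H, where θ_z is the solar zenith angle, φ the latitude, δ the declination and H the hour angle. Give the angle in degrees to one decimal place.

Hour angle H = 15° × (12.25 − 12) = 3.75°.
cos θ_z = sin(-44.9°) sin(17.2°) + cos(-44.9°) cos(17.2°) cos(3.75°) = -0.2087 + 0.6752 = 0.4665.
θ_z = arccos(0.4665) = 62.19°.

62.2°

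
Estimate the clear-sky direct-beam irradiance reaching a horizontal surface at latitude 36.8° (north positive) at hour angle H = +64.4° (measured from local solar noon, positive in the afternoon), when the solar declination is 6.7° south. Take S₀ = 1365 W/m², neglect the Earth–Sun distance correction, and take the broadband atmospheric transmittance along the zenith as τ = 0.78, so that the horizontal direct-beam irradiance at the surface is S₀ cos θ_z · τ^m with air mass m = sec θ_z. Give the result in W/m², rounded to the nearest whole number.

151 W/m²

cos θ_z = sin φ sin δ + cos φ cos δ cos H = (0.5990)(-0.1167) + (0.8007)(0.9932)(0.4321) = 0.2737.
Air mass m = 1/cos θ_z = 1/0.2737 = 3.654; τ^m = 0.78^3.654 = 0.4034.
Surface direct beam = 1365 × 0.2737 × 0.4034 = 150.71 W/m².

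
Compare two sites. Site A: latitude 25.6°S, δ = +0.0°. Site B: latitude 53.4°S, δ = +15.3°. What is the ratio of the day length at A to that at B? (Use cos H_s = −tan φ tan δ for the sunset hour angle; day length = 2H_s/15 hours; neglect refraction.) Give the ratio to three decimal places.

1.316

A: H_s = arccos(−tan -25.6° · tan 0.0°) = 90.00°, so 2H_s/15 = 12.0000 h.
B: H_s = arccos(−tan -53.4° · tan 15.3°) = 68.39°, so 2H_s/15 = 9.1187 h.
Ratio A/B = 12.0000 / 9.1187 = 1.3160.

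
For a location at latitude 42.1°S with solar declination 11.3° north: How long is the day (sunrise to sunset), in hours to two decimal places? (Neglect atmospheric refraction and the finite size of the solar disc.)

10.61 hours

The sunset hour angle satisfies cos H_s = −tan φ tan δ = 0.1806, giving H_s = 79.60°.
Day length = 2 H_s / 15° h⁻¹ = 159.20° / 15 = 10.613 h.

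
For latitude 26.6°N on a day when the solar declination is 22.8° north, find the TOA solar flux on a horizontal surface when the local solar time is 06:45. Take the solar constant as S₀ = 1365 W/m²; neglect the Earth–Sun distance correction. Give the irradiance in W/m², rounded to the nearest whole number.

456 W/m²

Hour angle H = 15° × (6.75 − 12) = -78.75°.
cos θ_z = sin(26.6°) sin(22.8°) + cos(26.6°) cos(22.8°) cos(-78.75°) = 0.1735 + 0.1608 = 0.3343.
Top-of-atmosphere irradiance = S₀ cos θ_z = 1365 × 0.3343 = 456.32 W/m².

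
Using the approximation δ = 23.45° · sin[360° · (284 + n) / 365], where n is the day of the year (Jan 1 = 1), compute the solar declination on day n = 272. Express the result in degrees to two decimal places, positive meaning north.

-3.42°

360 × (284 + 272) / 365 = 548.384°; sin(548.384°) = -0.1458.
δ = 23.45 × -0.1458 = -3.419° ≈ -3.42°.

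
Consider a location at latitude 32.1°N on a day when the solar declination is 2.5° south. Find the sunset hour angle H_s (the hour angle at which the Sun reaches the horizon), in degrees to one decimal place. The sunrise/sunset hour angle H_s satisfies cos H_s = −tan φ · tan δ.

88.4°

The sunset hour angle satisfies cos H_s = −tan φ tan δ = 0.0274, giving H_s = 88.43°.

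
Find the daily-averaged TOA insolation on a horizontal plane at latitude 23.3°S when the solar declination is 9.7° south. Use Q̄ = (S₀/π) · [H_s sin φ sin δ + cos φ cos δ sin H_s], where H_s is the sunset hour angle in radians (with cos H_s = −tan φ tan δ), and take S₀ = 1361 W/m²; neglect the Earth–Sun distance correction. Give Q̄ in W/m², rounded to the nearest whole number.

439 W/m²

The sunset hour angle satisfies cos H_s = −tan φ tan δ = -0.0736, giving H_s = 94.22°. In radians, H_s = 1.6444.
H_s sin φ sin δ = 1.6444 × -0.3955 × -0.1685 = 0.1096.
cos φ cos δ sin H_s = 0.9184 × 0.9857 × 0.9973 = 0.9028.
Q̄ = (1361/π) × (0.1096 + 0.9028) = 433.22 × 1.0124 = 438.59 W/m².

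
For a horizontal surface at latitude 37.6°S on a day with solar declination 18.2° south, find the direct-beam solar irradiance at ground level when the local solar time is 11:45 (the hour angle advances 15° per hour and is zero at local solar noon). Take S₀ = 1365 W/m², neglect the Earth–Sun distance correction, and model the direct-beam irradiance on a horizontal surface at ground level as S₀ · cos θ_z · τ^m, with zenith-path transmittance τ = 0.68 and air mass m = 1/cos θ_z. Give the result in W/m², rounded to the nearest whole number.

853 W/m²

Hour angle H = 15° × (11.75 − 12) = -3.75°.
cos θ_z = sin(-37.6°) sin(-18.2°) + cos(-37.6°) cos(-18.2°) cos(-3.75°) = 0.1906 + 0.7510 = 0.9416.
Air mass m = 1/cos θ_z = 1/0.9416 = 1.062; τ^m = 0.68^1.062 = 0.6639.
Surface direct beam = 1365 × 0.9416 × 0.6639 = 853.30 W/m².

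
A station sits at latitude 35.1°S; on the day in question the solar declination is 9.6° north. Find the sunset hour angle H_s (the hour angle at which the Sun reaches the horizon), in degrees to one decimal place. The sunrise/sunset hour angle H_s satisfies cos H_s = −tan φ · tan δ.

83.2°

−tan φ tan δ = −(-0.7028)(0.1691) = 0.1188; H_s = arccos(0.1188) = 83.18°.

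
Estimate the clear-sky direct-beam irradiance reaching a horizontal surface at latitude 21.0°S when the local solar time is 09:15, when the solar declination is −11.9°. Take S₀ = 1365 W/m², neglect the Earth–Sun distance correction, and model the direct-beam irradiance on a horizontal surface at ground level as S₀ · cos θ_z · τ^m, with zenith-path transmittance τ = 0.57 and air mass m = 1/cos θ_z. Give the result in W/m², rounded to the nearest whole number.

496 W/m²

Hour angle H = 15° × (9.25 − 12) = -41.25°.
With φ = -21.0°, δ = -11.9°, H = -41.25°: sin φ sin δ = 0.0739, cos φ cos δ cos H = 0.6868, so cos θ_z = 0.7607.
Air mass m = 1/cos θ_z = 1/0.7607 = 1.315; τ^m = 0.57^1.315 = 0.4775.
Surface direct beam = 1365 × 0.7607 × 0.4775 = 495.81 W/m².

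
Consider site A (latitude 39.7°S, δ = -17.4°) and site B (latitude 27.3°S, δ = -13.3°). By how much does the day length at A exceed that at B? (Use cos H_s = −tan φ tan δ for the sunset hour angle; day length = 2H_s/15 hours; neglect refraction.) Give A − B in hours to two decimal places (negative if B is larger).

+1.08 h

A: H_s = arccos(−tan -39.7° · tan -17.4°) = 105.08°, so 2H_s/15 = 14.0107 h.
B: H_s = arccos(−tan -27.3° · tan -13.3°) = 97.01°, so 2H_s/15 = 12.9347 h.
A − B = 14.0107 − 12.9347 = 1.0760 h.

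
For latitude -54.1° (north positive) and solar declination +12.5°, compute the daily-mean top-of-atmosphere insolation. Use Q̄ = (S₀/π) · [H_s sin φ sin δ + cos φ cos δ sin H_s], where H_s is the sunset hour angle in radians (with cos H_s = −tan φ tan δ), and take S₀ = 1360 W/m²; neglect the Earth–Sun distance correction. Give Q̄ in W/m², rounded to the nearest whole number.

The sunset hour angle satisfies cos H_s = −tan φ tan δ = 0.3063, giving H_s = 72.16°. In radians, H_s = 1.2594.
H_s sin φ sin δ = 1.2594 × -0.8100 × 0.2164 = -0.2208.
cos φ cos δ sin H_s = 0.5864 × 0.9763 × 0.9519 = 0.5450.
Q̄ = (1360/π) × (-0.2208 + 0.5450) = 432.90 × 0.3242 = 140.35 W/m².

140 W/m²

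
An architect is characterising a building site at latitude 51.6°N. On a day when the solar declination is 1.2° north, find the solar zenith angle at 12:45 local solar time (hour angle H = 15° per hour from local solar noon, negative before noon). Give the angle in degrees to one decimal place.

51.3°

Hour angle H = 15° × (12.75 − 12) = 11.25°.
cos θ_z = sin φ sin δ + cos φ cos δ cos H = (0.7837)(0.0209) + (0.6211)(0.9998)(0.9808) = 0.6254.
θ_z = arccos(0.6254) = 51.29°.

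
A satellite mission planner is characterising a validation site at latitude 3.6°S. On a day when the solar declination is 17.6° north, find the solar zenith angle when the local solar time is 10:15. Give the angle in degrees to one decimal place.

33.5°

Hour angle H = 15° × (10.25 − 12) = -26.25°.
cos θ_z = sin(-3.6°) sin(17.6°) + cos(-3.6°) cos(17.6°) cos(-26.25°) = -0.0190 + 0.8532 = 0.8342.
θ_z = arccos(0.8342) = 33.47°.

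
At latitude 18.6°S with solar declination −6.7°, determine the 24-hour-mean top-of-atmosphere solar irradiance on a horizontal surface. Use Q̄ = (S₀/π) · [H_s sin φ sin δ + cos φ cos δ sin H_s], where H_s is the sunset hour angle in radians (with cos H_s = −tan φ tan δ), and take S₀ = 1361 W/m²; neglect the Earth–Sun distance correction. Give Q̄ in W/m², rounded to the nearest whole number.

The sunset hour angle satisfies cos H_s = −tan φ tan δ = -0.0395, giving H_s = 92.26°. In radians, H_s = 1.6102.
H_s sin φ sin δ = 1.6102 × -0.3190 × -0.1167 = 0.0599.
cos φ cos δ sin H_s = 0.9478 × 0.9932 × 0.9992 = 0.9406.
Q̄ = (1361/π) × (0.0599 + 0.9406) = 433.22 × 1.0005 = 433.44 W/m².

433 W/m²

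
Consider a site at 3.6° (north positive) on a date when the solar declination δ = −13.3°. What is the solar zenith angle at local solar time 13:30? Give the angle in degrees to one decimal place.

28.0°

Hour angle H = 15° × (13.5 − 12) = 22.50°.
cos θ_z = sin(3.6°) sin(-13.3°) + cos(3.6°) cos(-13.3°) cos(22.50°) = -0.0144 + 0.8973 = 0.8829.
θ_z = arccos(0.8829) = 28.01°.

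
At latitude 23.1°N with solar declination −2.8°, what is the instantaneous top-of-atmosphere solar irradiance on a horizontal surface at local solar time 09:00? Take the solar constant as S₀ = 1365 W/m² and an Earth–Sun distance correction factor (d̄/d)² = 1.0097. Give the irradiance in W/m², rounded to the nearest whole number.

Hour angle H = 15° × (9 − 12) = -45.00°.
cos θ_z = sin(23.1°) sin(-2.8°) + cos(23.1°) cos(-2.8°) cos(-45.00°) = -0.0192 + 0.6496 = 0.6304.
Top-of-atmosphere irradiance = S₀ (d̄/d)² cos θ_z = 1365 × 1.0097 × 0.6304 = 868.84 W/m².

869 W/m²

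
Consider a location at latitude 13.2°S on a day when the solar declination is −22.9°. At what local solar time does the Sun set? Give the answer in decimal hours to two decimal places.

The sunset hour angle satisfies cos H_s = −tan φ tan δ = -0.0991, giving H_s = 95.69°.
Sunset is at 12 + H_s/15 = 12 + 6.379 = 18.379 h local solar time.

18.38 h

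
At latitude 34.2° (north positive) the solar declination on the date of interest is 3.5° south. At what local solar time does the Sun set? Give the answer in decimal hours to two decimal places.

The sunset hour angle satisfies cos H_s = −tan φ tan δ = 0.0416, giving H_s = 87.62°.
Sunset is at 12 + H_s/15 = 12 + 5.841 = 17.841 h local solar time.

17.84 h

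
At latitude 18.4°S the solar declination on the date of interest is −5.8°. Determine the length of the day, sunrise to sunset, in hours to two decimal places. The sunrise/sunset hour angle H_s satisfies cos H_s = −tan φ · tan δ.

cos H_s = −tan(-18.4°) · tan(-5.8°) = -0.0338, so H_s = arccos(-0.0338) = 91.94°.
Day length = 2 H_s / 15° h⁻¹ = 183.88° / 15 = 12.259 h.

12.26 hours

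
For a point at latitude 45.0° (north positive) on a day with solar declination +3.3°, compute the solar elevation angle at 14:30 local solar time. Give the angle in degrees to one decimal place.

36.9°

Hour angle H = 15° × (14.5 − 12) = 37.50°.
With φ = 45.0°, δ = 3.3°, H = 37.50°: sin φ sin δ = 0.0407, cos φ cos δ cos H = 0.5601, so cos θ_z = 0.6008.
θ_z = arccos(0.6008) = 53.07°, so the elevation is 90° − 53.07° = 36.93°.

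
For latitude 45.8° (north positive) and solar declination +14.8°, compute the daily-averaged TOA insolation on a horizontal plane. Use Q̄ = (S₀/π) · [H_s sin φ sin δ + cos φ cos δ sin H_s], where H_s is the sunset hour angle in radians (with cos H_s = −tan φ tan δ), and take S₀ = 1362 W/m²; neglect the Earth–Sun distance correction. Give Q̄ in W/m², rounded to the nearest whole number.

428 W/m²

The sunset hour angle satisfies cos H_s = −tan φ tan δ = -0.2717, giving H_s = 105.77°. In radians, H_s = 1.8460.
H_s sin φ sin δ = 1.8460 × 0.7169 × 0.2554 = 0.3380.
cos φ cos δ sin H_s = 0.6972 × 0.9668 × 0.9624 = 0.6487.
Q̄ = (1362/π) × (0.3380 + 0.6487) = 433.54 × 0.9867 = 427.77 W/m².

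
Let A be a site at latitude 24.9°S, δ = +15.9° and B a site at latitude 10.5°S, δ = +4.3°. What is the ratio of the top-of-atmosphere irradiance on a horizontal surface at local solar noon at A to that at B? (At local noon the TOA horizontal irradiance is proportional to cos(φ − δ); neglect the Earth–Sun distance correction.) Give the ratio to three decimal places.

0.783

A: cos θ_z = cos(-24.9° − (15.9°)) = 0.7570.
B: cos θ_z = cos(-10.5° − (4.3°)) = 0.9668.
Ratio A/B = 0.7570 / 0.9668 = 0.7830.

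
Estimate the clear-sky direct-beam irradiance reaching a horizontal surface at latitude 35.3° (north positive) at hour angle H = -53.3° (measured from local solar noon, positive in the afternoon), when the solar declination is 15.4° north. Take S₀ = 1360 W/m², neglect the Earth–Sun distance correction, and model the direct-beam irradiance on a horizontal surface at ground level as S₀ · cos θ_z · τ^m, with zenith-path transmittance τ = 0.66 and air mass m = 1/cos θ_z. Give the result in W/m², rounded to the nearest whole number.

cos θ_z = sin(35.3°) sin(15.4°) + cos(35.3°) cos(15.4°) cos(-53.30°) = 0.1535 + 0.4702 = 0.6237.
Air mass m = 1/cos θ_z = 1/0.6237 = 1.603; τ^m = 0.66^1.603 = 0.5137.
Surface direct beam = 1360 × 0.6237 × 0.5137 = 435.74 W/m².

436 W/m²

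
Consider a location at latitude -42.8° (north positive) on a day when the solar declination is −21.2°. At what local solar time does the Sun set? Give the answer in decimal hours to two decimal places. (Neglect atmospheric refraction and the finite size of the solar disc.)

−tan φ tan δ = −(-0.9260)(-0.3879) = -0.3592; H_s = arccos(-0.3592) = 111.05°.
Sunset is at 12 + H_s/15 = 12 + 7.403 = 19.403 h local solar time.

19.40 h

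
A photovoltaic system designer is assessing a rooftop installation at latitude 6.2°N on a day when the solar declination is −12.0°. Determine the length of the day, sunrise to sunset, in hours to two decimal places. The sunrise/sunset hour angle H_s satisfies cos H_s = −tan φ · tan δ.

The sunset hour angle satisfies cos H_s = −tan φ tan δ = 0.0231, giving H_s = 88.68°.
Day length = 2 H_s / 15° h⁻¹ = 177.36° / 15 = 11.824 h.

11.82 hours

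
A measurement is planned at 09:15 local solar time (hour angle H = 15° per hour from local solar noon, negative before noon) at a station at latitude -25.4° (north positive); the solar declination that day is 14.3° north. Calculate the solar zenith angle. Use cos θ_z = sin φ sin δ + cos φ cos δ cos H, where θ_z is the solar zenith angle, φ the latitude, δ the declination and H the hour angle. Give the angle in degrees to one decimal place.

56.5°

Hour angle H = 15° × (9.25 − 12) = -41.25°.
cos θ_z = sin(-25.4°) sin(14.3°) + cos(-25.4°) cos(14.3°) cos(-41.25°) = -0.1059 + 0.6581 = 0.5522.
θ_z = arccos(0.5522) = 56.48°.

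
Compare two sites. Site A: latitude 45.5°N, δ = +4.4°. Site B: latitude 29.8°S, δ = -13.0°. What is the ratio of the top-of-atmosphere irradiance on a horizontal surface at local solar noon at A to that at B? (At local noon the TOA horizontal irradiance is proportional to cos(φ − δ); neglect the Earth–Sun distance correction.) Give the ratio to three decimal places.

0.787

A: cos θ_z = cos(45.5° − (4.4°)) = 0.7536.
B: cos θ_z = cos(-29.8° − (-13.0°)) = 0.9573.
Ratio A/B = 0.7536 / 0.9573 = 0.7872.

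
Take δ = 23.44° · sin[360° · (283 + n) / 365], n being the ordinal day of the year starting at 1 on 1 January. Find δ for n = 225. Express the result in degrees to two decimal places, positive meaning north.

360 × (283 + 225) / 365 = 501.041°; sin(501.041°) = 0.6288.
δ = 23.44 × 0.6288 = 14.739° ≈ +14.74°.

+14.74°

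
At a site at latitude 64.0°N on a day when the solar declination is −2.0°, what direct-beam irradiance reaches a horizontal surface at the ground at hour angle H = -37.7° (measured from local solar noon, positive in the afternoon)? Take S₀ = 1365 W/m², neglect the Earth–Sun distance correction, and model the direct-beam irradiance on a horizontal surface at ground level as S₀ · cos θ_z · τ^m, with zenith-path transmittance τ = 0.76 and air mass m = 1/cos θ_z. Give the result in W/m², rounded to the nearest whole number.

With φ = 64.0°, δ = -2.0°, H = -37.70°: sin φ sin δ = -0.0314, cos φ cos δ cos H = 0.3466, so cos θ_z = 0.3152.
Air mass m = 1/cos θ_z = 1/0.3152 = 3.173; τ^m = 0.76^3.173 = 0.4186.
Surface direct beam = 1365 × 0.3152 × 0.4186 = 180.10 W/m².

180 W/m²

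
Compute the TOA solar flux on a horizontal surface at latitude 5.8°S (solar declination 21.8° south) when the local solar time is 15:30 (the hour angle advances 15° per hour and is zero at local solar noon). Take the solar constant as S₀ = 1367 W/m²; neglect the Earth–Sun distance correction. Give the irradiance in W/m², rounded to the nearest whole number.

Hour angle H = 15° × (15.5 − 12) = 52.50°.
cos θ_z = sin(-5.8°) sin(-21.8°) + cos(-5.8°) cos(-21.8°) cos(52.50°) = 0.0375 + 0.5623 = 0.5998.
Top-of-atmosphere irradiance = S₀ cos θ_z = 1367 × 0.5998 = 819.93 W/m².

820 W/m²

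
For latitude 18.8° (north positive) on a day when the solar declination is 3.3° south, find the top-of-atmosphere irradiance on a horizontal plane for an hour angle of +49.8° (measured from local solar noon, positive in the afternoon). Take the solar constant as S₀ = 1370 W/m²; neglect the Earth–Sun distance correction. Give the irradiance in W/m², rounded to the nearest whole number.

810 W/m²

With φ = 18.8°, δ = -3.3°, H = 49.80°: sin φ sin δ = -0.0186, cos φ cos δ cos H = 0.6100, so cos θ_z = 0.5914.
Top-of-atmosphere irradiance = S₀ cos θ_z = 1370 × 0.5914 = 810.22 W/m².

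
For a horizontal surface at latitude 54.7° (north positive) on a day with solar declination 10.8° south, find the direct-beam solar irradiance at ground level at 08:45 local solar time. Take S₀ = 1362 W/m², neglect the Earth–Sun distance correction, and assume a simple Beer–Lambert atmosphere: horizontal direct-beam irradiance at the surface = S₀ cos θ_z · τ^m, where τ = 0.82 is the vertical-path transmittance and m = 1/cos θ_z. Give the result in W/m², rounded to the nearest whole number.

123 W/m²

Hour angle H = 15° × (8.75 − 12) = -48.75°.
cos θ_z = sin(54.7°) sin(-10.8°) + cos(54.7°) cos(-10.8°) cos(-48.75°) = -0.1529 + 0.3743 = 0.2214.
Air mass m = 1/cos θ_z = 1/0.2214 = 4.517; τ^m = 0.82^4.517 = 0.4080.
Surface direct beam = 1362 × 0.2214 × 0.4080 = 123.03 W/m².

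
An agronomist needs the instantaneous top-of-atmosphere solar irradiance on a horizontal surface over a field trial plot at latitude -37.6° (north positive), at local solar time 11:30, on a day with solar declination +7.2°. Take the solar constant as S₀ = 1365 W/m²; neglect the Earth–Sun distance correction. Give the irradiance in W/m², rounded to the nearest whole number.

Hour angle H = 15° × (11.5 − 12) = -7.50°.
cos θ_z = sin(-37.6°) sin(7.2°) + cos(-37.6°) cos(7.2°) cos(-7.50°) = -0.0765 + 0.7793 = 0.7028.
Top-of-atmosphere irradiance = S₀ cos θ_z = 1365 × 0.7028 = 959.32 W/m².

959 W/m²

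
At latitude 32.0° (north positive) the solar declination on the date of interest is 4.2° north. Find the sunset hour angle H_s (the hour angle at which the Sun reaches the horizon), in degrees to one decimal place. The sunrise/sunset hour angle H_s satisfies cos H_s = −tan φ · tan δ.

cos H_s = −tan(32.0°) · tan(4.2°) = -0.0459, so H_s = arccos(-0.0459) = 92.63°.

92.6°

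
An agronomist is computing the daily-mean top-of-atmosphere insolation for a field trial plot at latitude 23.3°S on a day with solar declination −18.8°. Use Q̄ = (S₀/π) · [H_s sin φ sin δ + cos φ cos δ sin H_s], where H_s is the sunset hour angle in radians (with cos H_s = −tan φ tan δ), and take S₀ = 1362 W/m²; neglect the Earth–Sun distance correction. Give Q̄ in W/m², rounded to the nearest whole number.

The sunset hour angle satisfies cos H_s = −tan φ tan δ = -0.1466, giving H_s = 98.43°. In radians, H_s = 1.7179.
H_s sin φ sin δ = 1.7179 × -0.3955 × -0.3223 = 0.2190.
cos φ cos δ sin H_s = 0.9184 × 0.9466 × 0.9892 = 0.8600.
Q̄ = (1362/π) × (0.2190 + 0.8600) = 433.54 × 1.0790 = 467.79 W/m².

468 W/m²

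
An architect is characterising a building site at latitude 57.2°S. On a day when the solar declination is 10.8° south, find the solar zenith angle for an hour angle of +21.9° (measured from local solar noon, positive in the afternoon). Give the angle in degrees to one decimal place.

49.4°

cos θ_z = sin(-57.2°) sin(-10.8°) + cos(-57.2°) cos(-10.8°) cos(21.90°) = 0.1575 + 0.4937 = 0.6512.
θ_z = arccos(0.6512) = 49.37°.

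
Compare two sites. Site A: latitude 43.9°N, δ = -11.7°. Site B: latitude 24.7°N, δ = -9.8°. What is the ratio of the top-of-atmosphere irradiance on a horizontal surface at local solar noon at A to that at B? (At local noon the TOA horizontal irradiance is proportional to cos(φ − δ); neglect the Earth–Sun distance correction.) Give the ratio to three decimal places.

0.686

A: cos θ_z = cos(43.9° − (-11.7°)) = 0.5650.
B: cos θ_z = cos(24.7° − (-9.8°)) = 0.8241.
Ratio A/B = 0.5650 / 0.8241 = 0.6856.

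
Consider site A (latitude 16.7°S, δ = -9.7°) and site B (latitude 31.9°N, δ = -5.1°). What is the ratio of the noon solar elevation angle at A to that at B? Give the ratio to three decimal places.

A: 90° − |-16.7 − (-9.7)| = 83.00°.
B: 90° − |31.9 − (-5.1)| = 53.00°.
Ratio A/B = 83.0000 / 53.0000 = 1.5660.

1.566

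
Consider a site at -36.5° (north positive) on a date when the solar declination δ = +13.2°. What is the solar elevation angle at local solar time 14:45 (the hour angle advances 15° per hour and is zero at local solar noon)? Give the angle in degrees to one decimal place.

26.9°

Hour angle H = 15° × (14.75 − 12) = 41.25°.
cos θ_z = sin φ sin δ + cos φ cos δ cos H = (-0.5948)(0.2284) + (0.8039)(0.9736)(0.7518) = 0.4526.
θ_z = arccos(0.4526) = 63.09°, so the elevation is 90° − 63.09° = 26.91°.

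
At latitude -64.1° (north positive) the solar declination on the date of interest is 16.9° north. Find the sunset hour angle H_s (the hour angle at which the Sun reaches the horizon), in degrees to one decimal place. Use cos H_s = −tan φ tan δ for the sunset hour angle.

51.3°

−tan φ tan δ = −(-2.0594)(0.3038) = 0.6256; H_s = arccos(0.6256) = 51.27°.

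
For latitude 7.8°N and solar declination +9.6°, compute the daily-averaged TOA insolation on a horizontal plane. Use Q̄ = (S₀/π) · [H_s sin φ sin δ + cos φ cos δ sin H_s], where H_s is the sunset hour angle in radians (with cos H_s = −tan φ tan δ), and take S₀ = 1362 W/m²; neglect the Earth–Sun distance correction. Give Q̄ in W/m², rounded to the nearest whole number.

cos H_s = −tan(7.8°) · tan(9.6°) = -0.0232, so H_s = arccos(-0.0232) = 91.33°. In radians, H_s = 1.5940.
H_s sin φ sin δ = 1.5940 × 0.1357 × 0.1668 = 0.0361.
cos φ cos δ sin H_s = 0.9907 × 0.9860 × 0.9997 = 0.9765.
Q̄ = (1362/π) × (0.0361 + 0.9765) = 433.54 × 1.0126 = 439.00 W/m².

439 W/m²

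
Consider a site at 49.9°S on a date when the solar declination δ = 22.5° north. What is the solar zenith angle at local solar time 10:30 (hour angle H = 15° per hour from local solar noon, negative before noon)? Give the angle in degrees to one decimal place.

Hour angle H = 15° × (10.5 − 12) = -22.50°.
cos θ_z = sin(-49.9°) sin(22.5°) + cos(-49.9°) cos(22.5°) cos(-22.50°) = -0.2927 + 0.5498 = 0.2571.
θ_z = arccos(0.2571) = 75.10°.

75.1°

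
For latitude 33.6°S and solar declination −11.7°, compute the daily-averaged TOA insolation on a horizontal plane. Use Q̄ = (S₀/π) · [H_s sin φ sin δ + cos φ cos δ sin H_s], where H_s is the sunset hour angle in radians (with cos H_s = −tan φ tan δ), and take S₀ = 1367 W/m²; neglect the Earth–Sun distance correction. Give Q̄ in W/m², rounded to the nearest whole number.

The sunset hour angle satisfies cos H_s = −tan φ tan δ = -0.1376, giving H_s = 97.91°. In radians, H_s = 1.7089.
H_s sin φ sin δ = 1.7089 × -0.5534 × -0.2028 = 0.1918.
cos φ cos δ sin H_s = 0.8329 × 0.9792 × 0.9905 = 0.8078.
Q̄ = (1367/π) × (0.1918 + 0.8078) = 435.13 × 0.9996 = 434.96 W/m².

435 W/m²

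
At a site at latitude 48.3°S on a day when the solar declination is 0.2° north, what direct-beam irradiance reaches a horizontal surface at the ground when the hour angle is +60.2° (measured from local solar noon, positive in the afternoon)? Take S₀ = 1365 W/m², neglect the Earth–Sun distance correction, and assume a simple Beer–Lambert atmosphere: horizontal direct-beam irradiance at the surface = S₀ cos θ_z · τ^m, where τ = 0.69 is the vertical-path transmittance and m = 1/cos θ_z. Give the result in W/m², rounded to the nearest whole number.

144 W/m²

With φ = -48.3°, δ = 0.2°, H = 60.20°: sin φ sin δ = -0.0026, cos φ cos δ cos H = 0.3306, so cos θ_z = 0.3280.
Air mass m = 1/cos θ_z = 1/0.3280 = 3.049; τ^m = 0.69^3.049 = 0.3226.
Surface direct beam = 1365 × 0.3280 × 0.3226 = 144.43 W/m².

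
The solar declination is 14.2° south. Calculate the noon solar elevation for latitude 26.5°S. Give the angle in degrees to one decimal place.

At local solar noon the hour angle is zero, so the elevation is 90° − |φ − δ| = 90° − |-26.5° − (-14.2°)| = 90° − 12.3° = 77.7°.

77.7°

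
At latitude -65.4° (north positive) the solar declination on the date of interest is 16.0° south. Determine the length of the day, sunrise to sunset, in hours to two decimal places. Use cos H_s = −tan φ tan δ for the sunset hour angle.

17.17 hours

The sunset hour angle satisfies cos H_s = −tan φ tan δ = -0.6263, giving H_s = 128.78°.
Day length = 2 H_s / 15° h⁻¹ = 257.56° / 15 = 17.171 h.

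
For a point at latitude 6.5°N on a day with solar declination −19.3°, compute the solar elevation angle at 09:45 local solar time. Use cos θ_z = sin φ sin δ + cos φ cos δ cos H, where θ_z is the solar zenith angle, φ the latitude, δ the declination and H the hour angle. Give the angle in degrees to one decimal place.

47.9°

Hour angle H = 15° × (9.75 − 12) = -33.75°.
With φ = 6.5°, δ = -19.3°, H = -33.75°: sin φ sin δ = -0.0374, cos φ cos δ cos H = 0.7797, so cos θ_z = 0.7423.
θ_z = arccos(0.7423) = 42.07°, so the elevation is 90° − 42.07° = 47.93°.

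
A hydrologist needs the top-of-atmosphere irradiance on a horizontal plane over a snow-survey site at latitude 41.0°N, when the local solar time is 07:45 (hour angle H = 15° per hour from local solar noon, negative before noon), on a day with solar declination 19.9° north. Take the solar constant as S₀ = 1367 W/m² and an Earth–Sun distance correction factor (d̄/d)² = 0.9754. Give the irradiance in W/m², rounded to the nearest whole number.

716 W/m²

Hour angle H = 15° × (7.75 − 12) = -63.75°.
cos θ_z = sin φ sin δ + cos φ cos δ cos H = (0.6561)(0.3404) + (0.7547)(0.9403)(0.4423) = 0.5372.
Top-of-atmosphere irradiance = S₀ (d̄/d)² cos θ_z = 1367 × 0.9754 × 0.5372 = 716.29 W/m².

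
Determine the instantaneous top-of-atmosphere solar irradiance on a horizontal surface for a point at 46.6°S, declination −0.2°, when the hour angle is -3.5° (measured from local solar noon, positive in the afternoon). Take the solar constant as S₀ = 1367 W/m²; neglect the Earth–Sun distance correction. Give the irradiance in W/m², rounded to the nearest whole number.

941 W/m²

With φ = -46.6°, δ = -0.2°, H = -3.50°: sin φ sin δ = 0.0025, cos φ cos δ cos H = 0.6858, so cos θ_z = 0.6883.
Top-of-atmosphere irradiance = S₀ cos θ_z = 1367 × 0.6883 = 940.91 W/m².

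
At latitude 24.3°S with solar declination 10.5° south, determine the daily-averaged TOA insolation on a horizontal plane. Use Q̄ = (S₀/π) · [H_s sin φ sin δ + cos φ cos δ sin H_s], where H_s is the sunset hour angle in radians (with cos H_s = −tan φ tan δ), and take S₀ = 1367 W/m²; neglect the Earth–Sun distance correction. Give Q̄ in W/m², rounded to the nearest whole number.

443 W/m²

cos H_s = −tan(-24.3°) · tan(-10.5°) = -0.0837, so H_s = arccos(-0.0837) = 94.80°. In radians, H_s = 1.6546.
H_s sin φ sin δ = 1.6546 × -0.4115 × -0.1822 = 0.1241.
cos φ cos δ sin H_s = 0.9114 × 0.9833 × 0.9965 = 0.8930.
Q̄ = (1367/π) × (0.1241 + 0.8930) = 435.13 × 1.0171 = 442.57 W/m².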